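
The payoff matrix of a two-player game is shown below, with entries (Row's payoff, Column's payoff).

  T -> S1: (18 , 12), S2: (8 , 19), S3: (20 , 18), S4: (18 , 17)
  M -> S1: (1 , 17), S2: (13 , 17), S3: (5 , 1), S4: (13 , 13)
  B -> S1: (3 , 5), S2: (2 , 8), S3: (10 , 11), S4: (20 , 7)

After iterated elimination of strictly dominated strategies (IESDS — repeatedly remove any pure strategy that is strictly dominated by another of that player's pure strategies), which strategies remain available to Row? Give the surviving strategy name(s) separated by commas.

Column's strategy S4 is strictly dominated by S2 (T: 19>17, M: 17>13, B: 8>7) and is removed.
Row's strategy B is strictly dominated by T (S1: 18>3, S2: 8>2, S3: 20>10) and is removed.
Column's strategy S3 is strictly dominated by S2 (T: 19>18, M: 17>1) and is removed.
Among the remaining strategies, none is strictly dominated by another pure strategy of the same player, so the elimination stops.
Surviving strategies — Row: {T, M}; Column: {S1, S2}.

T, M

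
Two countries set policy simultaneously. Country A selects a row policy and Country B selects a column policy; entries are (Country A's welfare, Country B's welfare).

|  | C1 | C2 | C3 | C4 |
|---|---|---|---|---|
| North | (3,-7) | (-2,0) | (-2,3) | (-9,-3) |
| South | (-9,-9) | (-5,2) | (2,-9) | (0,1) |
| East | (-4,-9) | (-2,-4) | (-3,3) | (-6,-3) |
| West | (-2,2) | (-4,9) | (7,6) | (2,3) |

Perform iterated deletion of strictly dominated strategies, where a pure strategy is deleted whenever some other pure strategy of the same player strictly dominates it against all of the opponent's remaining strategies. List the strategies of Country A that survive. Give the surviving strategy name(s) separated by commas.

North, East, West

For Country A, West strictly dominates South on the remaining columns (C1: -2>-9, C2: -4>-5, C3: 7>2, C4: 2>0); eliminate South.
For Country B, C2 strictly dominates C1 on the remaining rows (North: 0>-7, East: -4>-9, West: 9>2); eliminate C1.
Column C4 is eliminated: C3 beats it against every remaining row (North: 3>-3, East: 3>-3, West: 6>3).
Among the remaining strategies, none is strictly dominated by another pure strategy of the same player, so the elimination stops.
Surviving strategies — Country A: {North, East, West}; Country B: {C2, C3}.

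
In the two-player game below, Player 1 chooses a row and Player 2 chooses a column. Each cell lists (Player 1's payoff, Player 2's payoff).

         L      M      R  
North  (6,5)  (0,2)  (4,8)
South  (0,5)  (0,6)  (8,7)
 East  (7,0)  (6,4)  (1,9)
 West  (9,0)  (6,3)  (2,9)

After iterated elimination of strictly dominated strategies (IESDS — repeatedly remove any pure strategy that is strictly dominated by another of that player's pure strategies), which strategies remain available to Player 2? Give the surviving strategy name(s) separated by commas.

Player 2's strategy L is strictly dominated by R (North: 8>5, South: 7>5, East: 9>0, West: 9>0) and is removed.
Column M is eliminated: R beats it against every remaining row (North: 8>2, South: 7>6, East: 9>4, West: 9>3).
Player 1's strategy North is strictly dominated by South (R: 8>4) and is removed.
Player 1's strategy East is strictly dominated by South (R: 8>1) and is removed.
Row West is eliminated: South beats it against every remaining column (R: 8>2).
Among the remaining strategies, none is strictly dominated by another pure strategy of the same player, so the elimination stops.
Surviving strategies — Player 1: {South}; Player 2: {R}.

R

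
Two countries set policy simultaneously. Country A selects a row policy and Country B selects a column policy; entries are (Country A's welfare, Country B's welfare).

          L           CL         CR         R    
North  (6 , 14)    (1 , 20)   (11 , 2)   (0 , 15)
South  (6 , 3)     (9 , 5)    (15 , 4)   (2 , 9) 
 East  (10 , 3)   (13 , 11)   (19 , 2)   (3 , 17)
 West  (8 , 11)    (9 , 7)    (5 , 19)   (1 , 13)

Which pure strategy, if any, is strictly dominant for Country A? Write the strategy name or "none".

East

East vs North: L: 10>6, CL: 13>1, CR: 19>11, R: 3>0.
East vs South: L: 10>6, CL: 13>9, CR: 19>15, R: 3>2.
East vs West: L: 10>8, CL: 13>9, CR: 19>5, R: 3>1.
East strictly beats every other strategy against every opponent action, so it is strictly dominant.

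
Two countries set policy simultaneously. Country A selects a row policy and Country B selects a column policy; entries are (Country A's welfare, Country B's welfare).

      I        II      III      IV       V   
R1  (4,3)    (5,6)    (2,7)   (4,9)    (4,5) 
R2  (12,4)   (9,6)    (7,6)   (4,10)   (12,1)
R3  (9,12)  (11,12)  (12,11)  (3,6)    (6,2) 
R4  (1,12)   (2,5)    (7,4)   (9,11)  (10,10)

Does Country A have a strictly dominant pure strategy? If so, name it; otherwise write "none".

R1 fails to dominate R2 at I (4<12).
R2 fails to dominate R1 at IV (4=4).
R3 fails to dominate R1 at IV (3<4).
R4 fails to dominate R1 at I (1<4).
No single strategy dominates all the others.

none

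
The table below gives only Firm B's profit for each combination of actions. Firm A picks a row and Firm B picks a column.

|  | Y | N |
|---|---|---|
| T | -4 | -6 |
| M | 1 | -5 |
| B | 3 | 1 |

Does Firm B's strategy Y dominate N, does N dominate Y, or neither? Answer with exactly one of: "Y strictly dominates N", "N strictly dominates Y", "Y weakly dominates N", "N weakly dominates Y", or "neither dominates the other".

Y's payoffs vs N's, by Firm A's action — T: -4>-6, M: 1>-5, B: 3>1.
Y gives a strictly higher payoff against every action of Firm A, so Y strictly dominates N.

Y strictly dominates N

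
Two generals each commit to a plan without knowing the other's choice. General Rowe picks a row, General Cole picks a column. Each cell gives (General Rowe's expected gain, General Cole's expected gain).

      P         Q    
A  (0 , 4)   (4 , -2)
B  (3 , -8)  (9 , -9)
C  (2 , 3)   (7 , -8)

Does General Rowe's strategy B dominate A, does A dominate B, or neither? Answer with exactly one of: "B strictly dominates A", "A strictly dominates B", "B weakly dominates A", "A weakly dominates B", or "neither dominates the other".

B strictly dominates A

B's payoffs vs A's, by General Cole's action — P: 3>0, Q: 9>4.
Every comparison favours B, so B strictly dominates A.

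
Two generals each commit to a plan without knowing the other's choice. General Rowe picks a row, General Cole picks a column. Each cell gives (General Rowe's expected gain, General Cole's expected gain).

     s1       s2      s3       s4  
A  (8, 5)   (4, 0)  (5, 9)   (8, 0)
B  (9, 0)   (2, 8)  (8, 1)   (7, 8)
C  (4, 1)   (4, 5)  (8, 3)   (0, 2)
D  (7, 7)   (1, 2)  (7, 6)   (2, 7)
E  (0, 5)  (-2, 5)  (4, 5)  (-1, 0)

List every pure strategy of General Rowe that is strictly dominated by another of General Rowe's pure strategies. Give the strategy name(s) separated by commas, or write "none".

D, E

A is not dominated — it holds its own against B at s2 (4>2); C at s1 (8>4); D at s1 (8>7); E at s1 (8>0).
B is not dominated — it holds its own against A at s1 (9>8); C at s1 (9>4); D at s1 (9>7); E at s1 (9>0).
Nothing dominates C: A at s2 (4=4); B at s2 (4>2); D at s2 (4>1); E at s1 (4>0).
B strictly dominates D — s1: 9>7, s2: 2>1, s3: 8>7, s4: 7>2.
A strictly dominates E — s1: 8>0, s2: 4>-2, s3: 5>4, s4: 8>-1.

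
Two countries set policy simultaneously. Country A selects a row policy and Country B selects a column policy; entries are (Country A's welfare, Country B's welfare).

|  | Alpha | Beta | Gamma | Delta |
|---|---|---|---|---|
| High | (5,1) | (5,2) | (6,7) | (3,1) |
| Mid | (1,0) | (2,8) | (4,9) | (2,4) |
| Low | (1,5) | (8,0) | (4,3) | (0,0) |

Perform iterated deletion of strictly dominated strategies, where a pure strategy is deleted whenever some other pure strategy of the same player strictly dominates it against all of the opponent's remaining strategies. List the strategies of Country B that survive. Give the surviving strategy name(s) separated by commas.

For Country A, High strictly dominates Mid on the remaining columns (Alpha: 5>1, Beta: 5>2, Gamma: 6>4, Delta: 3>2); eliminate Mid.
Country B's strategy Beta is strictly dominated by Gamma (High: 7>2, Low: 3>0) and is removed.
For Country A, High strictly dominates Low on the remaining columns (Alpha: 5>1, Gamma: 6>4, Delta: 3>0); eliminate Low.
For Country B, Gamma strictly dominates Alpha on the remaining rows (High: 7>1); eliminate Alpha.
For Country B, Gamma strictly dominates Delta on the remaining rows (High: 7>1); eliminate Delta.
Among the remaining strategies, none is strictly dominated by another pure strategy of the same player, so the elimination stops.
Surviving strategies — Country A: {High}; Country B: {Gamma}.

Gamma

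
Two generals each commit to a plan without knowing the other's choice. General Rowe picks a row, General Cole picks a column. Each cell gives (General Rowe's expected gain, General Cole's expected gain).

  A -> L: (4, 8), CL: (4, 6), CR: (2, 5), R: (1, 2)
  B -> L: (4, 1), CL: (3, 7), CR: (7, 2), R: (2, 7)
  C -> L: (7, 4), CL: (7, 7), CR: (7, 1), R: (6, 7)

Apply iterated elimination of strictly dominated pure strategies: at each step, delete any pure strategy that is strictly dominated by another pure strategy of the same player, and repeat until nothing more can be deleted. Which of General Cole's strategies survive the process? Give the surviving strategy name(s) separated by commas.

CL, R

For General Rowe, C strictly dominates A on the remaining columns (L: 7>4, CL: 7>4, CR: 7>2, R: 6>1); eliminate A.
General Cole's strategy L is strictly dominated by CL (B: 7>1, C: 7>4) and is removed.
Column CR is eliminated: CL beats it against every remaining row (B: 7>2, C: 7>1).
General Rowe's strategy B is strictly dominated by C (CL: 7>3, R: 6>2) and is removed.
Among the remaining strategies, none is strictly dominated by another pure strategy of the same player, so the elimination stops.
Surviving strategies — General Rowe: {C}; General Cole: {CL, R}.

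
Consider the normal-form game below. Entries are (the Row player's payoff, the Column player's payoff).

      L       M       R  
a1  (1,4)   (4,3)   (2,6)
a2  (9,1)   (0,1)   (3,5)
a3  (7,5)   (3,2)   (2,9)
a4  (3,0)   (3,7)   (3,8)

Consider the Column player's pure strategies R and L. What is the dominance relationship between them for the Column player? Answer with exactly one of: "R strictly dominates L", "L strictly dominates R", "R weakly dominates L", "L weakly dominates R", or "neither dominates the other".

R strictly dominates L

Compare R to L across each choice by the Row player: a1: 6>4, a2: 5>1, a3: 9>5, a4: 8>0.
Every comparison favours R, so R strictly dominates L.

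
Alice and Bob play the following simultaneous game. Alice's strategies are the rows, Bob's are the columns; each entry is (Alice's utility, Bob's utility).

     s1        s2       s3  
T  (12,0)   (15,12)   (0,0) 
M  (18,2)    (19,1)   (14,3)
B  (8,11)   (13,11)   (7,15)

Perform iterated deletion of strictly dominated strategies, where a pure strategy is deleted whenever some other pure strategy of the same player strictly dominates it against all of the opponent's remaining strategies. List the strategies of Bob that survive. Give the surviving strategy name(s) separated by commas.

Row T is eliminated: M beats it against every remaining column (s1: 18>12, s2: 19>15, s3: 14>0).
Alice's strategy B is strictly dominated by M (s1: 18>8, s2: 19>13, s3: 14>7) and is removed.
Column s1 is eliminated: s3 beats it against every remaining row (M: 3>2).
Column s2 is eliminated: s3 beats it against every remaining row (M: 3>1).
Among the remaining strategies, none is strictly dominated by another pure strategy of the same player, so the elimination stops.
Surviving strategies — Alice: {M}; Bob: {s3}.

s3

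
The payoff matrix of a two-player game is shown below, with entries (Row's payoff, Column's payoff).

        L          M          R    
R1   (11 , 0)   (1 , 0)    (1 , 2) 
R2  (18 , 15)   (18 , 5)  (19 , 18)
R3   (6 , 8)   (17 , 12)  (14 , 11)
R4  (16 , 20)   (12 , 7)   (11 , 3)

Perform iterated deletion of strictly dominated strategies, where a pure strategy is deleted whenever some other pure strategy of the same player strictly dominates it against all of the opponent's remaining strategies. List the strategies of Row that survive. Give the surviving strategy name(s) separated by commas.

R2

Row R1 is eliminated: R2 beats it against every remaining column (L: 18>11, M: 18>1, R: 19>1).
Row's strategy R3 is strictly dominated by R2 (L: 18>6, M: 18>17, R: 19>14) and is removed.
Row R4 is eliminated: R2 beats it against every remaining column (L: 18>16, M: 18>12, R: 19>11).
Column's strategy L is strictly dominated by R (R2: 18>15) and is removed.
Column M is eliminated: R beats it against every remaining row (R2: 18>5).
Among the remaining strategies, none is strictly dominated by another pure strategy of the same player, so the elimination stops.
Surviving strategies — Row: {R2}; Column: {R}.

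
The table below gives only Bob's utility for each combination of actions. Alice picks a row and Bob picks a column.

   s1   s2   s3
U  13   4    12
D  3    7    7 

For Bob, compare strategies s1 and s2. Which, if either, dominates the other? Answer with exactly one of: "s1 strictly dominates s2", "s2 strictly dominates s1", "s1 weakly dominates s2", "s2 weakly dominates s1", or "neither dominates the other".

neither dominates the other

s1's payoffs vs s2's, by Alice's action — U: 13>4, D: 3<7.
s1 does better at U but worse at D; neither strategy dominates the other.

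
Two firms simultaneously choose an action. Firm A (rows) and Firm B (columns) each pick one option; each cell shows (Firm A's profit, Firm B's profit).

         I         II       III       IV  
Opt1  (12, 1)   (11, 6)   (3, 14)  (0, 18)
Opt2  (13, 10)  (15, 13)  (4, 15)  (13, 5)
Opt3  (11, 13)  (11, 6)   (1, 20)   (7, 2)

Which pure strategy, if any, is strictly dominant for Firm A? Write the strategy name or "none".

Opt2 vs Opt1: I: 13>12, II: 15>11, III: 4>3, IV: 13>0.
Opt2 vs Opt3: I: 13>11, II: 15>11, III: 4>1, IV: 13>7.
Opt2 strictly beats every other strategy against every opponent action, so it is strictly dominant.

Opt2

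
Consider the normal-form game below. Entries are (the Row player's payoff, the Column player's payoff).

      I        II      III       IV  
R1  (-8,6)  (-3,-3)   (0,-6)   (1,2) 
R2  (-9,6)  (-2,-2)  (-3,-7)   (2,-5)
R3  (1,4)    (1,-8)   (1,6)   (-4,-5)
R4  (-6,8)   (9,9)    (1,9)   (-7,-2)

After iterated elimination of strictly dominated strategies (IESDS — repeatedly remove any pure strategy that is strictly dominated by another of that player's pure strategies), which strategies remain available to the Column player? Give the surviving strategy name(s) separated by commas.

II, III

For the Column player, I strictly dominates IV on the remaining rows (R1: 6>2, R2: 6>-5, R3: 4>-5, R4: 8>-2); eliminate IV.
For the Row player, R3 strictly dominates R1 on the remaining columns (I: 1>-8, II: 1>-3, III: 1>0); eliminate R1.
For the Row player, R3 strictly dominates R2 on the remaining columns (I: 1>-9, II: 1>-2, III: 1>-3); eliminate R2.
Column I is eliminated: III beats it against every remaining row (R3: 6>4, R4: 9>8).
Among the remaining strategies, none is strictly dominated by another pure strategy of the same player, so the elimination stops.
Surviving strategies — the Row player: {R3, R4}; the Column player: {II, III}.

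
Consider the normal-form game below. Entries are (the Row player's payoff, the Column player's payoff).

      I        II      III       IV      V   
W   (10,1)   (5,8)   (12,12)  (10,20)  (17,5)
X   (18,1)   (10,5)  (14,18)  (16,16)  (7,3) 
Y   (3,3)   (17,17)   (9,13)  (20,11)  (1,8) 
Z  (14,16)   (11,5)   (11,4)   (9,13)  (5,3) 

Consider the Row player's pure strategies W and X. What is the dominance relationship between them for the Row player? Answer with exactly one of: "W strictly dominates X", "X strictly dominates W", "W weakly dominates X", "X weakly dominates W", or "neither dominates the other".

W's payoffs vs X's, by the Column player's action — I: 10<18, II: 5<10, III: 12<14, IV: 10<16, V: 17>7.
W does better at V but worse at I, II, III, IV; neither strategy dominates the other.

neither dominates the other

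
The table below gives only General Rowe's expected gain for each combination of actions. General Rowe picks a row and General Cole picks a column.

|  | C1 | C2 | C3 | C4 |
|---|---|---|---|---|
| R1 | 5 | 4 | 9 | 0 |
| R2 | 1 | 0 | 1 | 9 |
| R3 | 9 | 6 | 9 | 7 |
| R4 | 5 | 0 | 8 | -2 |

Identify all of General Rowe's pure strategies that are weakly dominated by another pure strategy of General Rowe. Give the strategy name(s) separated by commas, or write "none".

R3 weakly dominates R1 — C1: 9>5, C2: 6>4, C3: 9=9, C4: 7>0.
Nothing dominates R2: R1 at C4 (9>0); R3 at C4 (9>7); R4 at C4 (9>-2).
R3 is not dominated — it holds its own against R1 at C1 (9>5); R2 at C1 (9>1); R4 at C1 (9>5).
R4: dominated, since R1 does at least as well everywhere (C1: 5=5, C2: 4>0, C3: 9>8, C4: 0>-2).

R1, R4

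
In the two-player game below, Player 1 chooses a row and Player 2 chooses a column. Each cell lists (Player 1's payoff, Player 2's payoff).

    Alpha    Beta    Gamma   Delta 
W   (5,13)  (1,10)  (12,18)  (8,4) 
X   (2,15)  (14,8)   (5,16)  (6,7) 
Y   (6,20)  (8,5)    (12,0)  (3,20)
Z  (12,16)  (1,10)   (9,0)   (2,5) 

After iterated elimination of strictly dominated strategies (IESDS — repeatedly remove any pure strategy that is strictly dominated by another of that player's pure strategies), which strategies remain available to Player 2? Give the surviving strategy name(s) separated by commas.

For Player 2, Alpha strictly dominates Beta on the remaining rows (W: 13>10, X: 15>8, Y: 20>5, Z: 16>10); eliminate Beta.
Player 1's strategy X is strictly dominated by W (Alpha: 5>2, Gamma: 12>5, Delta: 8>6) and is removed.
Among the remaining strategies, none is strictly dominated by another pure strategy of the same player, so the elimination stops.
Surviving strategies — Player 1: {W, Y, Z}; Player 2: {Alpha, Gamma, Delta}.

Alpha, Gamma, Delta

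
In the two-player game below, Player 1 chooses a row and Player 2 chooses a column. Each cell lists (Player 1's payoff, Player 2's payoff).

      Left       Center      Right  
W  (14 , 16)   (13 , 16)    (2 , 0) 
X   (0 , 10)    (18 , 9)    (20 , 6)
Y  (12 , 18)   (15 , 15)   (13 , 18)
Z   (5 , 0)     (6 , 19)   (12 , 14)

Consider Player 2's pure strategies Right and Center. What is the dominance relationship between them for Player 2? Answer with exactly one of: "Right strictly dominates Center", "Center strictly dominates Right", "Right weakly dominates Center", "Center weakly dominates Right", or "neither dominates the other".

neither dominates the other

Compare Right to Center across each choice by Player 1: W: 0<16, X: 6<9, Y: 18>15, Z: 14<19.
Right does better at Y but worse at W, X, Z; neither strategy dominates the other.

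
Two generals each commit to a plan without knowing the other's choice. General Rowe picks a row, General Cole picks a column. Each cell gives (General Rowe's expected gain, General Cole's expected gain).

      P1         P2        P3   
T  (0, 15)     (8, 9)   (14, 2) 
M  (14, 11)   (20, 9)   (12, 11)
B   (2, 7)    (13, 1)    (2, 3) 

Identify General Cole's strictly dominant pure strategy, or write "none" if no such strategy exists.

P1 fails to dominate P3 at M (11=11).
P2 fails to dominate P1 at T (9<15).
P3 fails to dominate P1 at T (2<15).
No single strategy dominates all the others.

none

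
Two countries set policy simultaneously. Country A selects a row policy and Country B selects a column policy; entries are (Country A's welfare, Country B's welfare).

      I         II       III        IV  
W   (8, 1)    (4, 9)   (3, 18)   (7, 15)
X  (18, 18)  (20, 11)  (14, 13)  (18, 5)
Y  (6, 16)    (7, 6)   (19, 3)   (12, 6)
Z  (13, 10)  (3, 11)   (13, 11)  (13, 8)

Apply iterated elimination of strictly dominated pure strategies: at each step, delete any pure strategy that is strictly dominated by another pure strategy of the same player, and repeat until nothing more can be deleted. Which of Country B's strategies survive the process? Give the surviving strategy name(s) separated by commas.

I

Row W is eliminated: X beats it against every remaining column (I: 18>8, II: 20>4, III: 14>3, IV: 18>7).
Country A's strategy Z is strictly dominated by X (I: 18>13, II: 20>3, III: 14>13, IV: 18>13) and is removed.
Country B's strategy II is strictly dominated by I (X: 18>11, Y: 16>6) and is removed.
Column III is eliminated: I beats it against every remaining row (X: 18>13, Y: 16>3).
For Country A, X strictly dominates Y on the remaining columns (I: 18>6, IV: 18>12); eliminate Y.
Country B's strategy IV is strictly dominated by I (X: 18>5) and is removed.
Among the remaining strategies, none is strictly dominated by another pure strategy of the same player, so the elimination stops.
Surviving strategies — Country A: {X}; Country B: {I}.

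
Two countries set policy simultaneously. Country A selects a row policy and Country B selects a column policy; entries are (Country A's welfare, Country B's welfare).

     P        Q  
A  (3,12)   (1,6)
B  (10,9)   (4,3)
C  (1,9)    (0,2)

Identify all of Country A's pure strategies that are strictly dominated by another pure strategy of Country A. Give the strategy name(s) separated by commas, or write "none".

A, C

A: dominated, since B does at least as well everywhere (P: 10>3, Q: 4>1).
B: no other strategy beats it everywhere (A at P (10>3); C at P (10>1)).
C is strictly dominated by A (P: 3>1, Q: 1>0).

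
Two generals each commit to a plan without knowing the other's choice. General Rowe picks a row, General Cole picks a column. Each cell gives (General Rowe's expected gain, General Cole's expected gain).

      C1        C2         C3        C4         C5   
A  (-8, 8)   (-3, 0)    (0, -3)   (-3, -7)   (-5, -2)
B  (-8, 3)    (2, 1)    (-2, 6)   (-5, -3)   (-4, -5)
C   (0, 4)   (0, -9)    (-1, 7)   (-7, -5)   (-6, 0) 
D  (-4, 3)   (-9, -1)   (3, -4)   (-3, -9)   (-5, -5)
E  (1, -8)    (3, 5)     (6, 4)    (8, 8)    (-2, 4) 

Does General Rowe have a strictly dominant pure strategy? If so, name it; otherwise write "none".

E

E vs A: C1: 1>-8, C2: 3>-3, C3: 6>0, C4: 8>-3, C5: -2>-5.
E vs B: C1: 1>-8, C2: 3>2, C3: 6>-2, C4: 8>-5, C5: -2>-4.
E vs C: C1: 1>0, C2: 3>0, C3: 6>-1, C4: 8>-7, C5: -2>-6.
E vs D: C1: 1>-4, C2: 3>-9, C3: 6>3, C4: 8>-3, C5: -2>-5.
E strictly beats every other strategy against every opponent action, so it is strictly dominant.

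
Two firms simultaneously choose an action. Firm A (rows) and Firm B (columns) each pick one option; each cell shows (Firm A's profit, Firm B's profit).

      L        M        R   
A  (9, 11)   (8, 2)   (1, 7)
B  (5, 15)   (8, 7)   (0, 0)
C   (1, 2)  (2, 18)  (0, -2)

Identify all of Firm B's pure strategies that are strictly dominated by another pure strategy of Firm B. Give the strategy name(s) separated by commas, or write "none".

L is not dominated — it holds its own against M at A (11>2); R at A (11>7).
Nothing dominates M: L at C (18>2); R at B (7>0).
R is strictly dominated by L (A: 11>7, B: 15>0, C: 2>-2).

R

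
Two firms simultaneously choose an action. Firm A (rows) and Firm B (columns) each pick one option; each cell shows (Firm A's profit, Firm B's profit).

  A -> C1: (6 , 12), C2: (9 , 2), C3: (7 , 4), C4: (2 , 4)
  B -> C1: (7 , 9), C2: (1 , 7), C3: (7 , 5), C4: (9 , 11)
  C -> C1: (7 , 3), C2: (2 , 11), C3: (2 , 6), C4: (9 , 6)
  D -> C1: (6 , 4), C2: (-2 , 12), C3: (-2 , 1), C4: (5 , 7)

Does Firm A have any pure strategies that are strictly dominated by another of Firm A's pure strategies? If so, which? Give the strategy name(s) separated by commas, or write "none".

D

Nothing dominates A: B at C2 (9>1); C at C2 (9>2); D at C1 (6=6).
B: no other strategy beats it everywhere (A at C1 (7>6); C at C1 (7=7); D at C1 (7>6)).
C is not dominated — it holds its own against A at C1 (7>6); B at C1 (7=7); D at C1 (7>6).
B strictly dominates D — C1: 7>6, C2: 1>-2, C3: 7>-2, C4: 9>5.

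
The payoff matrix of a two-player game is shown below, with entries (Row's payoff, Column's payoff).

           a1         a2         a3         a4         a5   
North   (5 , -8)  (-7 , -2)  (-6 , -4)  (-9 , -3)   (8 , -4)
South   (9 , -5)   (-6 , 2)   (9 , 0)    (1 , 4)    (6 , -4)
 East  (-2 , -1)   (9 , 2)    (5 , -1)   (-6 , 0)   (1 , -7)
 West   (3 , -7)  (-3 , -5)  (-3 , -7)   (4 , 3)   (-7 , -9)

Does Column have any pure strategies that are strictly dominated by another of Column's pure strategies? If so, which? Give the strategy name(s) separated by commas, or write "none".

a1, a3, a5

a2 strictly dominates a1 — North: -2>-8, South: 2>-5, East: 2>-1, West: -5>-7.
a2 is not dominated — it holds its own against a1 at North (-2>-8); a3 at North (-2>-4); a4 at North (-2>-3); a5 at North (-2>-4).
a3 is strictly dominated by a2 (North: -2>-4, South: 2>0, East: 2>-1, West: -5>-7).
Nothing dominates a4: a1 at North (-3>-8); a2 at South (4>2); a3 at North (-3>-4); a5 at North (-3>-4).
a5: dominated, since a2 does at least as well everywhere (North: -2>-4, South: 2>-4, East: 2>-7, West: -5>-9).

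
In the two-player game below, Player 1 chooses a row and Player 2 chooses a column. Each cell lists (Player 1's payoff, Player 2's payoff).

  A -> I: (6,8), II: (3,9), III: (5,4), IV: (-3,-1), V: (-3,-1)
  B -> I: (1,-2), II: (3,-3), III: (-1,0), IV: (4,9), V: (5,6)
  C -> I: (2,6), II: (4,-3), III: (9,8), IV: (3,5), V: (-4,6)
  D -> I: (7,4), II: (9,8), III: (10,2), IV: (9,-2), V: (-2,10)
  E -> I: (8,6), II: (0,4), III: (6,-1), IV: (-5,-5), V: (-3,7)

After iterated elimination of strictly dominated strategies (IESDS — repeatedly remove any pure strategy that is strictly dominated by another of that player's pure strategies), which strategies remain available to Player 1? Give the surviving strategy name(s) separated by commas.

Player 1's strategy A is strictly dominated by D (I: 7>6, II: 9>3, III: 10>5, IV: 9>-3, V: -2>-3) and is removed.
Row C is eliminated: D beats it against every remaining column (I: 7>2, II: 9>4, III: 10>9, IV: 9>3, V: -2>-4).
Column I is eliminated: V beats it against every remaining row (B: 6>-2, D: 10>4, E: 7>6).
For Player 1, D strictly dominates E on the remaining columns (II: 9>0, III: 10>6, IV: 9>-5, V: -2>-3); eliminate E.
For Player 2, V strictly dominates II on the remaining rows (B: 6>-3, D: 10>8); eliminate II.
Column III is eliminated: V beats it against every remaining row (B: 6>0, D: 10>2).
Among the remaining strategies, none is strictly dominated by another pure strategy of the same player, so the elimination stops.
Surviving strategies — Player 1: {B, D}; Player 2: {IV, V}.

B, D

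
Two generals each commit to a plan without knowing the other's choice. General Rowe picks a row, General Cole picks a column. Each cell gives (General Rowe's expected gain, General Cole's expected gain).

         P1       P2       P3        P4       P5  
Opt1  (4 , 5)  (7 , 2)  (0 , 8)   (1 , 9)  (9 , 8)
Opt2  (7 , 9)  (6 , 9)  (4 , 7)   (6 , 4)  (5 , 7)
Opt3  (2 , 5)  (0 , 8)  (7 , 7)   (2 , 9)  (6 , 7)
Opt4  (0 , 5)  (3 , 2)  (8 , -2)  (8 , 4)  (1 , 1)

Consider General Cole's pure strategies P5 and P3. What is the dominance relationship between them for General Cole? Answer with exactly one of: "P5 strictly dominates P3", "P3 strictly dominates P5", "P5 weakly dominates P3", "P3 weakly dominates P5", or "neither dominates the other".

P5's payoffs vs P3's, by General Rowe's action — Opt1: 8=8, Opt2: 7=7, Opt3: 7=7, Opt4: 1>-2.
P5 is at least as good everywhere and strictly better somewhere (tied only at Opt1, Opt2, Opt3), so P5 weakly but not strictly dominates P3.

P5 weakly dominates P3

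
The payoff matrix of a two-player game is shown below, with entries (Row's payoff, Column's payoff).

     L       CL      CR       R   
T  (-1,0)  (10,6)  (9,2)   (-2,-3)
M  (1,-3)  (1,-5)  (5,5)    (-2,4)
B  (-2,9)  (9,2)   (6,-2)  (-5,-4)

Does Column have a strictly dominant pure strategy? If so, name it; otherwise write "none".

none

L fails to dominate CL at T (0<6).
CL fails to dominate L at M (-5<-3).
CR fails to dominate L at B (-2<9).
R fails to dominate L at T (-3<0).
No single strategy dominates all the others.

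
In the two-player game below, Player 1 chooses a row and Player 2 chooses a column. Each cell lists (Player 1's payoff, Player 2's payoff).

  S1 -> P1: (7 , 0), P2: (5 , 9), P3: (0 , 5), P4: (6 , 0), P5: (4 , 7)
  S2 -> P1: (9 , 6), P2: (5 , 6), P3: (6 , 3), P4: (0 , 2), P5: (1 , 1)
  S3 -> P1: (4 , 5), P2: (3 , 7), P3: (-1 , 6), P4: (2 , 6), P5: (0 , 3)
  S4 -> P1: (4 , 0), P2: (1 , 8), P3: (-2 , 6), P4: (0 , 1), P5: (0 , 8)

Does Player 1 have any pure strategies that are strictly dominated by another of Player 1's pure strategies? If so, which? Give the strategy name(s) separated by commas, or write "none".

S1: no other strategy beats it everywhere (S2 at P2 (5=5); S3 at P1 (7>4); S4 at P1 (7>4)).
S2 is not dominated — it holds its own against S1 at P1 (9>7); S3 at P1 (9>4); S4 at P1 (9>4).
S1 strictly dominates S3 — P1: 7>4, P2: 5>3, P3: 0>-1, P4: 6>2, P5: 4>0.
S4 is strictly dominated by S1 (P1: 7>4, P2: 5>1, P3: 0>-2, P4: 6>0, P5: 4>0).

S3, S4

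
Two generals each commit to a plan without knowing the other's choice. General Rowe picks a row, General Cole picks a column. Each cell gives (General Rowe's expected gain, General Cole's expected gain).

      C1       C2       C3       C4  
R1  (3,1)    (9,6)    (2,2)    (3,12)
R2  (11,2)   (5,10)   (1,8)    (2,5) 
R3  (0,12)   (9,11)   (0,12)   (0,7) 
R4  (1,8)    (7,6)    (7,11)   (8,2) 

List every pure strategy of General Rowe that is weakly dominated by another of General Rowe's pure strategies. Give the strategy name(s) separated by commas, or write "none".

R3

R1: no other strategy beats it everywhere (R2 at C2 (9>5); R3 at C1 (3>0); R4 at C1 (3>1)).
Nothing dominates R2: R1 at C1 (11>3); R3 at C1 (11>0); R4 at C1 (11>1).
R1 weakly dominates R3 — C1: 3>0, C2: 9=9, C3: 2>0, C4: 3>0.
Nothing dominates R4: R1 at C3 (7>2); R2 at C2 (7>5); R3 at C1 (1>0).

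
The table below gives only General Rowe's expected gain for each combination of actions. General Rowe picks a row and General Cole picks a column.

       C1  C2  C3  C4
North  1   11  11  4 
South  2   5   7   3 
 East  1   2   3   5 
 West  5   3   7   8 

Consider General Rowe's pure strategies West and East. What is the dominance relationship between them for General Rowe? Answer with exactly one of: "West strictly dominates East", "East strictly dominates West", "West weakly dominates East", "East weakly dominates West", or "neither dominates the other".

Compare West to East across each choice by General Cole: C1: 5>1, C2: 3>2, C3: 7>3, C4: 8>5.
West gives a strictly higher payoff against each choice by General Cole, so West strictly dominates East.

West strictly dominates East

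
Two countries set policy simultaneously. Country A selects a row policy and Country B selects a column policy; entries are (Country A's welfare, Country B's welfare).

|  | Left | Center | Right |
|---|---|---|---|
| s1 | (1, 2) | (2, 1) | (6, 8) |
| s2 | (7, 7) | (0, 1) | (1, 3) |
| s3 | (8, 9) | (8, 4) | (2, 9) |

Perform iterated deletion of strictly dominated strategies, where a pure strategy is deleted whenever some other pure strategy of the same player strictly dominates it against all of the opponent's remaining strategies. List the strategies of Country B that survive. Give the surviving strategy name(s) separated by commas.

For Country A, s3 strictly dominates s2 on the remaining columns (Left: 8>7, Center: 8>0, Right: 2>1); eliminate s2.
Country B's strategy Center is strictly dominated by Left (s1: 2>1, s3: 9>4) and is removed.
Among the remaining strategies, none is strictly dominated by another pure strategy of the same player, so the elimination stops.
Surviving strategies — Country A: {s1, s3}; Country B: {Left, Right}.

Left, Right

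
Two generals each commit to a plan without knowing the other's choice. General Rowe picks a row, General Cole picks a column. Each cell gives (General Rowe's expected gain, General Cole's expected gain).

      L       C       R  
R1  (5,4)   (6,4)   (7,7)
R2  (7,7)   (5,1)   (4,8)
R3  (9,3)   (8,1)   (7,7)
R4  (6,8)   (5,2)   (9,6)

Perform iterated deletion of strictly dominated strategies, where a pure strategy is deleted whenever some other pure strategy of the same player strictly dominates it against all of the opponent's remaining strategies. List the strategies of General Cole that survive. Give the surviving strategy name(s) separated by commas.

General Rowe's strategy R2 is strictly dominated by R3 (L: 9>7, C: 8>5, R: 7>4) and is removed.
Column C is eliminated: R beats it against every remaining row (R1: 7>4, R3: 7>1, R4: 6>2).
For General Rowe, R4 strictly dominates R1 on the remaining columns (L: 6>5, R: 9>7); eliminate R1.
Among the remaining strategies, none is strictly dominated by another pure strategy of the same player, so the elimination stops.
Surviving strategies — General Rowe: {R3, R4}; General Cole: {L, R}.

L, R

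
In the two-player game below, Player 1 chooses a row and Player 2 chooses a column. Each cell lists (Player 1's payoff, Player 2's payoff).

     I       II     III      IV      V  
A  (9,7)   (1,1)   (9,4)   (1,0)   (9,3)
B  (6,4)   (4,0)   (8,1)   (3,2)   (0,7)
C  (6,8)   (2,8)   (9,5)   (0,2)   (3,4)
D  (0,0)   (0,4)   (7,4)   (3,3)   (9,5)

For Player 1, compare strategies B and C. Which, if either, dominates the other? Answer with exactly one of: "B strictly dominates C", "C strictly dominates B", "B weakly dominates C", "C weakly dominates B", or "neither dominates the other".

neither dominates the other

B's payoffs vs C's, by Player 2's action — I: 6=6, II: 4>2, III: 8<9, IV: 3>0, V: 0<3.
B does better at II, IV but worse at III, V; neither strategy dominates the other.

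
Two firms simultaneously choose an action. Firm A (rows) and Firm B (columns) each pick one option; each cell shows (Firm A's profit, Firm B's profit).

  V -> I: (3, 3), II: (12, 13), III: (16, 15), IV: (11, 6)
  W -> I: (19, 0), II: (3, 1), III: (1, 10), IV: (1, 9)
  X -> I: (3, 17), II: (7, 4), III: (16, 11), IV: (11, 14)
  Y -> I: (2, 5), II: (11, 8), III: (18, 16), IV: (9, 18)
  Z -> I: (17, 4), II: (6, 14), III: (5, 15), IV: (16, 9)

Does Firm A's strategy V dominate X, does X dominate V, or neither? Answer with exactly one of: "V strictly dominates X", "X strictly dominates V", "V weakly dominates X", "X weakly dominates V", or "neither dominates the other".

V weakly dominates X

V's payoffs vs X's, by Firm B's action — I: 3=3, II: 12>7, III: 16=16, IV: 11=11.
V is at least as good everywhere and strictly better somewhere (tied only at I, III, IV), so V weakly but not strictly dominates X.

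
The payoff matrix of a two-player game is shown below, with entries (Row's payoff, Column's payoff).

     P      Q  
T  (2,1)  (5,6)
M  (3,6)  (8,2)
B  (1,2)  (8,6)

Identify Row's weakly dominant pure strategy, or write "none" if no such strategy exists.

M vs T: P: 3>2, Q: 8>5.
M vs B: P: 3>1, Q: 8=8.
M is at least as good as every other strategy against every opponent action, so it is weakly dominant.

M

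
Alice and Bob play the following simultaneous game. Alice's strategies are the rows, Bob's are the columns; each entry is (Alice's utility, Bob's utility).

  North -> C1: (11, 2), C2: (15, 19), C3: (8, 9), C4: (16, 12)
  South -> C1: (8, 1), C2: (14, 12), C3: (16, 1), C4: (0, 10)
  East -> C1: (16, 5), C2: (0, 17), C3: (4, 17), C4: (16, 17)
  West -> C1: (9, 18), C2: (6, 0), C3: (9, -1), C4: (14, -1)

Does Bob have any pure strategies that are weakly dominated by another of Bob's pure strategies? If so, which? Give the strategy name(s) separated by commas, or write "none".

C1: no other strategy beats it everywhere (C2 at West (18>0); C3 at West (18>-1); C4 at West (18>-1)).
C2: no other strategy beats it everywhere (C1 at North (19>2); C3 at North (19>9); C4 at North (19>12)).
C3: dominated, since C2 does at least as well everywhere (North: 19>9, South: 12>1, East: 17=17, West: 0>-1).
C4 is weakly dominated by C2 (North: 19>12, South: 12>10, East: 17=17, West: 0>-1).

C3, C4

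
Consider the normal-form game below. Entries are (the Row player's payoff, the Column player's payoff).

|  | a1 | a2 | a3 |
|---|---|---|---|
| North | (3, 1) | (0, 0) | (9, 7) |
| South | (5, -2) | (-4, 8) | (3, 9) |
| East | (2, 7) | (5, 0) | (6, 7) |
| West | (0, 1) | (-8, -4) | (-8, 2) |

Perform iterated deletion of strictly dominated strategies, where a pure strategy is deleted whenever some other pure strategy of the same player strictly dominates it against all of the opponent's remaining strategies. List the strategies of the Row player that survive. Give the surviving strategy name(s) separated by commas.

The Row player's strategy West is strictly dominated by North (a1: 3>0, a2: 0>-8, a3: 9>-8) and is removed.
For the Column player, a3 strictly dominates a2 on the remaining rows (North: 7>0, South: 9>8, East: 7>0); eliminate a2.
For the Row player, North strictly dominates East on the remaining columns (a1: 3>2, a3: 9>6); eliminate East.
Column a1 is eliminated: a3 beats it against every remaining row (North: 7>1, South: 9>-2).
The Row player's strategy South is strictly dominated by North (a3: 9>3) and is removed.
Among the remaining strategies, none is strictly dominated by another pure strategy of the same player, so the elimination stops.
Surviving strategies — the Row player: {North}; the Column player: {a3}.

North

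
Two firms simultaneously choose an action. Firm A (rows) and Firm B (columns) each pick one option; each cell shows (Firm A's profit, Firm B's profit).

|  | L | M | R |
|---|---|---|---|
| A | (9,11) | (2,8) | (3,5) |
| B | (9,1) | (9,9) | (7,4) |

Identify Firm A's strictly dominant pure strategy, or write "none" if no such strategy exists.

none

A fails to dominate B at L (9=9).
B fails to dominate A at L (9=9).
No single strategy dominates all the others.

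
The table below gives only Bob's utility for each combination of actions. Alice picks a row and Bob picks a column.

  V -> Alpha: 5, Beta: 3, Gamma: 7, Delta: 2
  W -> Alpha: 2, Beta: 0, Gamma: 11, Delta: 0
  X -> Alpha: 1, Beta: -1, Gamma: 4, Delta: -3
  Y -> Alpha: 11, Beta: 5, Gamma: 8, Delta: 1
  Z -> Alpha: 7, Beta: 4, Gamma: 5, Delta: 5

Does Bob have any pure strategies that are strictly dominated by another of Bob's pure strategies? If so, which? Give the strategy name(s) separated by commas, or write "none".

Nothing dominates Alpha: Beta at V (5>3); Gamma at Y (11>8); Delta at V (5>2).
Alpha strictly dominates Beta — V: 5>3, W: 2>0, X: 1>-1, Y: 11>5, Z: 7>4.
Gamma is not dominated — it holds its own against Alpha at V (7>5); Beta at V (7>3); Delta at V (7>2).
Delta: dominated, since Alpha does at least as well everywhere (V: 5>2, W: 2>0, X: 1>-3, Y: 11>1, Z: 7>5).

Beta, Delta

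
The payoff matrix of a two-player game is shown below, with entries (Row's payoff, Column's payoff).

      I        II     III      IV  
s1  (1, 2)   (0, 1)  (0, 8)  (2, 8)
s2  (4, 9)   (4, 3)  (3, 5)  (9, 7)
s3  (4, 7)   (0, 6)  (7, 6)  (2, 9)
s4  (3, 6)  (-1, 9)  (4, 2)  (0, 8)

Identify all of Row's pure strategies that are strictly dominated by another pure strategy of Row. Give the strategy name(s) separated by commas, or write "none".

s1, s4

s2 strictly dominates s1 — I: 4>1, II: 4>0, III: 3>0, IV: 9>2.
s2: no other strategy beats it everywhere (s1 at I (4>1); s3 at I (4=4); s4 at I (4>3)).
s3: no other strategy beats it everywhere (s1 at I (4>1); s2 at I (4=4); s4 at I (4>3)).
s4: dominated, since s3 does at least as well everywhere (I: 4>3, II: 0>-1, III: 7>4, IV: 2>0).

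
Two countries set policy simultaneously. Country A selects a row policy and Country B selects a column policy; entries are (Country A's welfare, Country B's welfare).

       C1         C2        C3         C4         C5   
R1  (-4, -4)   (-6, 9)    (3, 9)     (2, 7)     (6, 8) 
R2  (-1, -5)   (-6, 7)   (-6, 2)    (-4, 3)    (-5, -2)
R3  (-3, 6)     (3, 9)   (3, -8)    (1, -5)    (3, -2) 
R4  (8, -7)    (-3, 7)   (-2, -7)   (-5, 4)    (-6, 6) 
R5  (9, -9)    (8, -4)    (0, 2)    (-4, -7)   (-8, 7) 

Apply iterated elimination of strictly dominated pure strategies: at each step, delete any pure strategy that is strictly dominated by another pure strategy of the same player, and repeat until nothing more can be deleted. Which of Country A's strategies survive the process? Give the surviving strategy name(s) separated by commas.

Country B's strategy C1 is strictly dominated by C2 (R1: 9>-4, R2: 7>-5, R3: 9>6, R4: 7>-7, R5: -4>-9) and is removed.
For Country A, R3 strictly dominates R2 on the remaining columns (C2: 3>-6, C3: 3>-6, C4: 1>-4, C5: 3>-5); eliminate R2.
Row R4 is eliminated: R3 beats it against every remaining column (C2: 3>-3, C3: 3>-2, C4: 1>-5, C5: 3>-6).
Country B's strategy C4 is strictly dominated by C2 (R1: 9>7, R3: 9>-5, R5: -4>-7) and is removed.
Among the remaining strategies, none is strictly dominated by another pure strategy of the same player, so the elimination stops.
Surviving strategies — Country A: {R1, R3, R5}; Country B: {C2, C3, C5}.

R1, R3, R5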